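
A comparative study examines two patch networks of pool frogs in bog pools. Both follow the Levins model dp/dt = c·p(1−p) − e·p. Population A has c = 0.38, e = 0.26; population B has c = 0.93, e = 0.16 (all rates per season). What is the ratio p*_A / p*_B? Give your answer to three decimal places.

0.381

A: p*_A = 1 − 0.26/0.38 = 0.3158.
B: p*_B = 1 − 0.16/0.93 = 0.8280.
p*_A / p*_B = 0.3158/0.8280 = 0.3814.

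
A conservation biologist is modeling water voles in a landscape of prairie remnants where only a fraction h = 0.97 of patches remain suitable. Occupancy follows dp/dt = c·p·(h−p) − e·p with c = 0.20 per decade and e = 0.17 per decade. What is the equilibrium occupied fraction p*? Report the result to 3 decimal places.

Setting dp/dt = 0 and dividing by p* gives c·(h−p*) = e.
So p* = h − e/c = 0.97 − 0.17/0.20 = 0.97 − 0.8500 = 0.1200.

0.120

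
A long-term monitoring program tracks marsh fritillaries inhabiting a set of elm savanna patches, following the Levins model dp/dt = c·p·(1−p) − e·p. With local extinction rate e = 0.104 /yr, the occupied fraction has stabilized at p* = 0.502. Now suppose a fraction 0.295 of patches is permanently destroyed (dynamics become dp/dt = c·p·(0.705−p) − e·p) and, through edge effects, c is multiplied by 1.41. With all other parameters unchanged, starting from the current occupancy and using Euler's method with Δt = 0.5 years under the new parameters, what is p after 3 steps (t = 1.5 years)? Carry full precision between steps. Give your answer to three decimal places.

0.472

Balance c(1−p*) = e gives c = e/(1 − 0.50200) = 0.104/0.49800 = 0.20884.
Starting from p₀ = 0.50200; update p ← p + (dp/dt)·Δt with the new parameters.
t = 0.5: p = 0.50200 + (-0.01110) = 0.49090
t = 1: p = 0.49090 + (-0.01005) = 0.48085
t = 1.5: p = 0.48085 + (-0.00914) = 0.47171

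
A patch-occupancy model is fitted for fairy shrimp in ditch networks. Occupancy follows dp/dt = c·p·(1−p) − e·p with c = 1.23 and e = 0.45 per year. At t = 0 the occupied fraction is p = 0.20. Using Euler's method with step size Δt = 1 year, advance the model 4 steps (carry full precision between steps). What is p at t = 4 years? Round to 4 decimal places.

Update rule: p ← p + [c·p·(1−p) − e·p]·Δt with Δt = 1.
t = 1: p = 0.20000 + (+0.10680) = 0.30680
t = 2: p = 0.30680 + (+0.12353) = 0.43033
t = 3: p = 0.43033 + (+0.10788) = 0.53821
t = 4: p = 0.53821 + (+0.06351) = 0.60172

0.6017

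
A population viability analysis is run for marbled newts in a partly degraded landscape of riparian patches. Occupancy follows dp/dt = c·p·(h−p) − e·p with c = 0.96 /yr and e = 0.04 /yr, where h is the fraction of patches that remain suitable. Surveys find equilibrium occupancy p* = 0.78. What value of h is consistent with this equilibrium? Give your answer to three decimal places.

0.822

At equilibrium c(h−p*) = e, so h = p* + e/c.
h = 0.78 + 0.04/0.96 = 0.78 + 0.0417 = 0.8217.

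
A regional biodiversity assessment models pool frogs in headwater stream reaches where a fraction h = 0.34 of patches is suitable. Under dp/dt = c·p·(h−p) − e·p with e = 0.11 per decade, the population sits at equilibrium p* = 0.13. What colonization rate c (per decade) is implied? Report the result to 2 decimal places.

At equilibrium c(h−p*) = e, so c = e/(h−p*).
c = 0.11/(0.34 − 0.13) = 0.11/0.2100 = 0.5238.

0.52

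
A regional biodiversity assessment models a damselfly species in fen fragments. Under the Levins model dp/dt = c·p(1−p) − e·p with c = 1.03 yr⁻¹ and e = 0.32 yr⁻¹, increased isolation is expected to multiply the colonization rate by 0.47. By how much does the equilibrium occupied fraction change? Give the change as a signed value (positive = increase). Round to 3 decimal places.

Before: p* = 1 − 0.32/1.03 = 0.6893.
After the change, c = 0.4841, e = 0.32, so p* = 1 − 0.32/0.4841 = 0.3390.
Δp* = 0.3390 − 0.6893 = -0.3503.

-0.350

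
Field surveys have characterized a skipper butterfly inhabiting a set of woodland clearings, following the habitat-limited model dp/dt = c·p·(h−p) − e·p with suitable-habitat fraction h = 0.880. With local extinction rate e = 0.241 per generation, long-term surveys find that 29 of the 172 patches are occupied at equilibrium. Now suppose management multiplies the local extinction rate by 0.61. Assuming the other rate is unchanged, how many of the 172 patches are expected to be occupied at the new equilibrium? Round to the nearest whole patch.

77

Observed p* = 29/172 = 0.16860.
Balance c(h−p*) = e gives c = e/(0.88 − 0.16860) = 0.241/0.71140 = 0.33877.
New p* = 0.88 − e/c = 0.88 − 0.14701/0.33877 = 0.44605.
Expected occupied = 172 × 0.44605 = 76.72 ≈ 77.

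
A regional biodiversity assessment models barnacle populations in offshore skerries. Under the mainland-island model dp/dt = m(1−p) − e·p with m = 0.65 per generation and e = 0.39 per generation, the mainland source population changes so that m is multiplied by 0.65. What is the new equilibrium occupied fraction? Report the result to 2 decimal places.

0.52

Before: p* = 0.65/(0.65+0.39) = 0.6250.
After: m = 0.4225, e = 0.39; p* = 0.4225/0.8125 = 0.5200.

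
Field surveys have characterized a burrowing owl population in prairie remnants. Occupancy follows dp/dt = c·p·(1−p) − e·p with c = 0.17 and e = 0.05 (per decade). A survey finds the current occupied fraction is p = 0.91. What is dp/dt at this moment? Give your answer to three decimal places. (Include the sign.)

-0.032

Colonization term: c·p·(1−p) = 0.17×0.91×0.0900 = 0.01392.
Extinction term: e·p = 0.04550.
dp/dt = 0.01392 − 0.04550 = -0.03158.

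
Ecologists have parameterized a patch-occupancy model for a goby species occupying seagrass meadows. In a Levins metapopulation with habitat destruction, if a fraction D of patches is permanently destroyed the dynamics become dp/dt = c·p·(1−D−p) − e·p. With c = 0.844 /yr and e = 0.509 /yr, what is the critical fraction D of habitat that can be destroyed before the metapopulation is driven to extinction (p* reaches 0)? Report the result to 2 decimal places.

The nontrivial equilibrium is p* = (1−D) − e/c; extinction occurs when this hits zero.
So D_crit = 1 − e/c = 1 − 0.509/0.844 = 1 − 0.6031 = 0.3969.
This equals the undisturbed p*, a classic result of Lande's extension.

0.40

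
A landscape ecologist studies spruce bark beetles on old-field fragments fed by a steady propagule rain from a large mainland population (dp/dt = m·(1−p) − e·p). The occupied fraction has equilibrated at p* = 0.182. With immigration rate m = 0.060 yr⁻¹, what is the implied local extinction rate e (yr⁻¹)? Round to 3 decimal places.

At equilibrium m(1−p*) = e·p*, so e = m(1−p*)/p*.
e = 0.060 × 0.8180 / 0.182 = 0.2697.

0.270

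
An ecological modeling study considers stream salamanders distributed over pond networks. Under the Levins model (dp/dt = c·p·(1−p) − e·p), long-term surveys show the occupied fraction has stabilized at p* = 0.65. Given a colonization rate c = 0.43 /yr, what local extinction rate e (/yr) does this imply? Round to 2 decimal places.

At equilibrium c(1−p*) = e.
e = 0.43 × (1 − 0.65) = 0.43 × 0.3500 = 0.1505.

0.15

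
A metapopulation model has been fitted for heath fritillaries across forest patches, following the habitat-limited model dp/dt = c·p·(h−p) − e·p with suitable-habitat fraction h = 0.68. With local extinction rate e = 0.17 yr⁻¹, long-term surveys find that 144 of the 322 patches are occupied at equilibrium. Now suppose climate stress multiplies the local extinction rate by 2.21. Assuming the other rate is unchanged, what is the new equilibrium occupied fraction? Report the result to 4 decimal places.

0.1655

Observed p* = 144/322 = 0.44720.
Balance c(h−p*) = e gives c = e/(0.68 − 0.44720) = 0.17/0.23280 = 0.73024.
New p* = 0.68 − e/c = 0.68 − 0.37570/0.73024 = 0.16551.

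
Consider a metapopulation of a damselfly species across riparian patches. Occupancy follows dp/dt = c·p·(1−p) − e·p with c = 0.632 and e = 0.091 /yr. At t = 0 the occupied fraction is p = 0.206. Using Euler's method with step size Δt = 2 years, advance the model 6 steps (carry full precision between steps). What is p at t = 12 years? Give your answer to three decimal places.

Update rule: p ← p + [c·p·(1−p) − e·p]·Δt with Δt = 2.
t = 2: p = 0.20600 + (+0.16925) = 0.37525
t = 4: p = 0.37525 + (+0.22803) = 0.60329
t = 6: p = 0.60329 + (+0.19272) = 0.79600
t = 8: p = 0.79600 + (+0.06038) = 0.85638
t = 10: p = 0.85638 + (-0.00040) = 0.85598
t = 12: p = 0.85598 + (+0.00003) = 0.85602

0.856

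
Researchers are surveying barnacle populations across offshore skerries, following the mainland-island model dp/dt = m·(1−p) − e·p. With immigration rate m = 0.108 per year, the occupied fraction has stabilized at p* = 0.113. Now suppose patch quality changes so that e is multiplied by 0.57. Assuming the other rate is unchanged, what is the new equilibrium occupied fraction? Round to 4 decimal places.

Balance m(1−p*) = e·p* gives e = m(1−p*)/p* = 0.108×0.88700/0.11300 = 0.84775.
New p* = m/(m+e) = 0.10800/(0.10800+0.48322) = 0.18267.

0.1827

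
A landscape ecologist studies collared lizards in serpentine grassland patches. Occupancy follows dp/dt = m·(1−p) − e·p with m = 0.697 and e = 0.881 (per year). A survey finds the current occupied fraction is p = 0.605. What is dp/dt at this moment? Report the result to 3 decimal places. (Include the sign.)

-0.258

Colonization term: m·(1−p) = 0.697×0.3950 = 0.27531.
Extinction term: e·p = 0.53300.
dp/dt = 0.27531 − 0.53300 = -0.25769.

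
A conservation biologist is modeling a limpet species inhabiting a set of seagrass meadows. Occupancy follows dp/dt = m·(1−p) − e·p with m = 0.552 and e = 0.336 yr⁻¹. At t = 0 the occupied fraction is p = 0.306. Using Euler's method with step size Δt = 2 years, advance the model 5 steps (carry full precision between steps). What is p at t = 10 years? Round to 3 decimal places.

0.710

Update rule: p ← p + [m·(1−p) − e·p]·Δt with Δt = 2.
t = 2: p = 0.30600 + (+0.56054) = 0.86654
t = 4: p = 0.86654 + (-0.43498) = 0.43156
t = 6: p = 0.43156 + (+0.33755) = 0.76911
t = 8: p = 0.76911 + (-0.26194) = 0.50717
t = 10: p = 0.50717 + (+0.20326) = 0.71043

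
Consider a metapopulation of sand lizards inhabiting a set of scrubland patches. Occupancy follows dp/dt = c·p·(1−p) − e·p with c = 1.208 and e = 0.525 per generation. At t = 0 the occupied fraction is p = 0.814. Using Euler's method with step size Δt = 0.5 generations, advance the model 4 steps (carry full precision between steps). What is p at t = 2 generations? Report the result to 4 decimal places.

Update rule: p ← p + [c·p·(1−p) − e·p]·Δt with Δt = 0.5.
  1  |  dp/dt·Δt = -0.122227  |  p_1 = 0.691773
  2  |  dp/dt·Δt = -0.052804  |  p_2 = 0.638969
  3  |  dp/dt·Δt = -0.028394  |  p_3 = 0.610575
  4  |  dp/dt·Δt = -0.016661  |  p_4 = 0.593914

0.5939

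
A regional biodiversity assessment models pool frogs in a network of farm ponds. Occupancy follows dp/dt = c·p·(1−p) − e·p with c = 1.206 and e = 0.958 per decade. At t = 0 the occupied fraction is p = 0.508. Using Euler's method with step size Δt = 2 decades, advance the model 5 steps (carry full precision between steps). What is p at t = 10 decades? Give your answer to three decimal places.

Update rule: p ← p + [c·p·(1−p) − e·p]·Δt with Δt = 2.
p: 0.50800 → 0.13752  (Δp = -0.37048)
p: 0.13752 → 0.16011  (Δp = +0.02260)
p: 0.16011 → 0.17769  (Δp = +0.01758)
p: 0.17769 → 0.18967  (Δp = +0.01198)
p: 0.18967 → 0.19698  (Δp = +0.00730)

0.197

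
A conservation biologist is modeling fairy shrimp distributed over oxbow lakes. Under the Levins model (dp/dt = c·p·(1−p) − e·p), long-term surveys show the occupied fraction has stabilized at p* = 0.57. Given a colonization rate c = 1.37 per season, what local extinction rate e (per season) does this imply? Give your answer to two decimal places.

At equilibrium c(1−p*) = e.
e = 1.37 × (1 − 0.57) = 1.37 × 0.4300 = 0.5891.

0.59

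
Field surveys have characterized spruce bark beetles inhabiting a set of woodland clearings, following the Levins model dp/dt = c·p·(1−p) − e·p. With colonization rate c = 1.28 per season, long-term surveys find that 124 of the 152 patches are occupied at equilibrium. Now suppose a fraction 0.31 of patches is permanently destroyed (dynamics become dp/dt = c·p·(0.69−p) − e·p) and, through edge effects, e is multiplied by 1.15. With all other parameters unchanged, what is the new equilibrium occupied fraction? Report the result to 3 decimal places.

Observed p* = 124/152 = 0.81579.
Balance c(1−p*) = e gives e = 1.28×(1 − 0.81579) = 0.23579.
New p* = 0.69 − e/c = 0.69 − 0.27116/1.28000 = 0.47816.

0.478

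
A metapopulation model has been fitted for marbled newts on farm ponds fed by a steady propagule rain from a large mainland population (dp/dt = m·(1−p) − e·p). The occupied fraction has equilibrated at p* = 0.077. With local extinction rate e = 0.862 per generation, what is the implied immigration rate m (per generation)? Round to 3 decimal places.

0.072

At equilibrium m(1−p*) = e·p*, so m = e·p*/(1−p*).
m = 0.862 × 0.077 / 0.9230 = 0.0664/0.9230 = 0.0719.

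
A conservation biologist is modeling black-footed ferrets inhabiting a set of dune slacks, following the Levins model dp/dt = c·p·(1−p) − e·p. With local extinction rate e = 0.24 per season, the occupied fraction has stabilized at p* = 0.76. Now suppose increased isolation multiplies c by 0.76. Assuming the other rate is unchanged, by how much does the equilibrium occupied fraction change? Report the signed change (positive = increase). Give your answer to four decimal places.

-0.0758

Balance c(1−p*) = e gives c = e/(1 − 0.76000) = 0.24/0.24000 = 1.00000.
New p* = 1 − e/c = 1 − 0.24000/0.76000 = 0.68421.
Δp* = 0.68421 − 0.76000 = -0.07579.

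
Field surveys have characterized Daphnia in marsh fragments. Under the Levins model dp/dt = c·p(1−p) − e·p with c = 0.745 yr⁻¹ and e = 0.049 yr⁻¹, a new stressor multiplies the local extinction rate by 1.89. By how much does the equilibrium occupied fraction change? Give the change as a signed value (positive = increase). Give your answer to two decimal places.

-0.06

Before: p* = 1 − 0.049/0.745 = 0.9342.
After the change, c = 0.745, e = 0.09261, so p* = 1 − 0.09261/0.745 = 0.8757.
Δp* = 0.8757 − 0.9342 = -0.0585.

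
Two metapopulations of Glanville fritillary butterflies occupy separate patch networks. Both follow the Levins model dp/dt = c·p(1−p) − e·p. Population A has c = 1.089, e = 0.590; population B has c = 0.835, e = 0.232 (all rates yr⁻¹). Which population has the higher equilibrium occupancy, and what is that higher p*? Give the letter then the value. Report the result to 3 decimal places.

A: p*_A = 1 − 0.590/1.089 = 0.4582.
B: p*_B = 1 − 0.232/0.835 = 0.7222.
B is higher at 0.7222.

B, 0.722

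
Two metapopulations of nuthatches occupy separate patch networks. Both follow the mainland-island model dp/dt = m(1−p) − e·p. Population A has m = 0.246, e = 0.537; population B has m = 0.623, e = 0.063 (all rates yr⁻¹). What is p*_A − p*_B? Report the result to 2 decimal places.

-0.59

A: p*_A = m/(m+e) = 0.246/0.7830 = 0.3142.
B: p*_B = 0.623/0.6860 = 0.9082.
p*_A − p*_B = 0.3142 − 0.9082 = -0.5940.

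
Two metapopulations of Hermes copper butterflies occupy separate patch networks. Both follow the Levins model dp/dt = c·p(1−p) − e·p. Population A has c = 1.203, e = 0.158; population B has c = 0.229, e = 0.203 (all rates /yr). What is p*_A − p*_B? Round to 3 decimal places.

A: p*_A = 1 − 0.158/1.203 = 0.8687.
B: p*_B = 1 − 0.203/0.229 = 0.1135.
p*_A − p*_B = 0.8687 − 0.1135 = 0.7551.

0.755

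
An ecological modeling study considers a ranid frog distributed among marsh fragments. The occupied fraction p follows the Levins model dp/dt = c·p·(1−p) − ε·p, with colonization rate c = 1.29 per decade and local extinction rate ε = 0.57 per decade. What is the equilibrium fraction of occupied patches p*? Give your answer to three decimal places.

0.558

At equilibrium, colonization balances extinction: c·p*·(1−p*) = ε·p*.
So p* = 1 − ε/c = 1 − 0.57/1.29 = 1 − 0.4419 = 0.5581.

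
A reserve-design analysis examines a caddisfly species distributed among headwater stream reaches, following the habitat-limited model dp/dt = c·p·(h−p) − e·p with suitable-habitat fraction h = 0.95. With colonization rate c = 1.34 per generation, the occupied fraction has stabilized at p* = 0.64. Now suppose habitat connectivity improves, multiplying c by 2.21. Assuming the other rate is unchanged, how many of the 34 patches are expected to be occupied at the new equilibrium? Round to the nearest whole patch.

Balance c(h−p*) = e gives e = 1.34×(0.95 − 0.64000) = 0.41540.
New p* = 0.95 − e/c = 0.95 − 0.41540/2.96140 = 0.80973.
Expected occupied = 34 × 0.80973 = 27.53 ≈ 28.

28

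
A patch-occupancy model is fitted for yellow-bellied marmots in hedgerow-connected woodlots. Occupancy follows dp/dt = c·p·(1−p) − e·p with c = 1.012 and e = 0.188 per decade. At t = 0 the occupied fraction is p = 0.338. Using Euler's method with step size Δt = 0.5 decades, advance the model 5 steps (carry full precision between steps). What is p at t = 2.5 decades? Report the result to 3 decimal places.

Update rule: p ← p + [c·p·(1−p) − e·p]·Δt with Δt = 0.5.
t = 0.5: p = 0.33800 + (+0.08145) = 0.41945
t = 1: p = 0.41945 + (+0.08379) = 0.50324
t = 1.5: p = 0.50324 + (+0.07919) = 0.58243
t = 2: p = 0.58243 + (+0.06831) = 0.65074
t = 2.5: p = 0.65074 + (+0.05383) = 0.70457

0.705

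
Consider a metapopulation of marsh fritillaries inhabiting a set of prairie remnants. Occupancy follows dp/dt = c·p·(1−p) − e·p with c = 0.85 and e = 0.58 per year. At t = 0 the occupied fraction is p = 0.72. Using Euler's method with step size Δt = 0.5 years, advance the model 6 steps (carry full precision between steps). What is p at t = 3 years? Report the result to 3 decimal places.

0.403

Update rule: p ← p + [c·p·(1−p) − e·p]·Δt with Δt = 0.5.
  1  |  dp/dt·Δt = -0.123120  |  p_1 = 0.596880
  2  |  dp/dt·Δt = -0.070834  |  p_2 = 0.526046
  3  |  dp/dt·Δt = -0.046592  |  p_3 = 0.479454
  4  |  dp/dt·Δt = -0.032971  |  p_4 = 0.446483
  5  |  dp/dt·Δt = -0.024447  |  p_5 = 0.422036
  6  |  dp/dt·Δt = -0.018724  |  p_6 = 0.403312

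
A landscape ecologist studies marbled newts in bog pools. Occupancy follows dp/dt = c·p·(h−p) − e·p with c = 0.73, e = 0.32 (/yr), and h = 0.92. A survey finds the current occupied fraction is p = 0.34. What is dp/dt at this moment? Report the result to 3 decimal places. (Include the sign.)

0.035

Colonization term: c·p·(h−p) = 0.73×0.34×0.5800 = 0.14396.
Extinction term: e·p = 0.10880.
dp/dt = 0.14396 − 0.10880 = 0.03516.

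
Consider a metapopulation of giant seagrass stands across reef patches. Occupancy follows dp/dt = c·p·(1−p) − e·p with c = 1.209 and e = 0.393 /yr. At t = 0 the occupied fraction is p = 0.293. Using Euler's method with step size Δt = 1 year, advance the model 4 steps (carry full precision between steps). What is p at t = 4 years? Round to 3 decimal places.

0.666

Update rule: p ← p + [c·p·(1−p) − e·p]·Δt with Δt = 1.
t = 1: p = 0.29300 + (+0.13530) = 0.42830
t = 2: p = 0.42830 + (+0.12771) = 0.55601
t = 3: p = 0.55601 + (+0.07995) = 0.63596
t = 4: p = 0.63596 + (+0.02997) = 0.66593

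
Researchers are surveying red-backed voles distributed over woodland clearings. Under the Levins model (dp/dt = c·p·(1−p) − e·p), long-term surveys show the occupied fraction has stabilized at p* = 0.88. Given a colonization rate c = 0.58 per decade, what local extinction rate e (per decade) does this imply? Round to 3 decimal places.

At equilibrium c(1−p*) = e.
e = 0.58 × (1 − 0.88) = 0.58 × 0.1200 = 0.0696.

0.070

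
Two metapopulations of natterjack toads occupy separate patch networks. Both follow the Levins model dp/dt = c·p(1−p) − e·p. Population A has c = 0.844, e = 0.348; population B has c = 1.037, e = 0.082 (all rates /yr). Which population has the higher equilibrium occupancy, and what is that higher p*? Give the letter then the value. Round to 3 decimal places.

A: p*_A = 1 − 0.348/0.844 = 0.5877.
B: p*_B = 1 − 0.082/1.037 = 0.9209.
B is higher at 0.9209.

B, 0.921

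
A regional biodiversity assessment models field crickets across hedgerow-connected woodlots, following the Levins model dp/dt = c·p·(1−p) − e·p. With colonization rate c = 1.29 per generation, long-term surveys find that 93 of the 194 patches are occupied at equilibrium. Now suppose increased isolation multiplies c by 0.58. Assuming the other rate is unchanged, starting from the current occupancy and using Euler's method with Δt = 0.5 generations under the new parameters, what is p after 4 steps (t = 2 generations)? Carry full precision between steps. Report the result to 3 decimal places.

0.301

Observed p* = 93/194 = 0.47938.
Balance c(1−p*) = e gives e = 1.29×(1 − 0.47938) = 0.67160.
Starting from p₀ = 0.47938; update p ← p + (dp/dt)·Δt with the new parameters.
p: 0.47938 → 0.41177  (Δp = -0.06761)
p: 0.41177 → 0.36411  (Δp = -0.04766)
p: 0.36411 → 0.32846  (Δp = -0.03565)
p: 0.32846 → 0.30068  (Δp = -0.02778)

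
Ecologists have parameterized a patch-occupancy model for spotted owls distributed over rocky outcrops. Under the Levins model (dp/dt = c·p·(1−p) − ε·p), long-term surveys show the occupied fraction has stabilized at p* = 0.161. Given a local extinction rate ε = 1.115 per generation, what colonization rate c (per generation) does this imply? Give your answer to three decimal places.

At equilibrium c(1−p*) = ε, so c = ε/(1−p*).
c = 1.115/(1 − 0.161) = 1.115/0.8390 = 1.3290.

1.329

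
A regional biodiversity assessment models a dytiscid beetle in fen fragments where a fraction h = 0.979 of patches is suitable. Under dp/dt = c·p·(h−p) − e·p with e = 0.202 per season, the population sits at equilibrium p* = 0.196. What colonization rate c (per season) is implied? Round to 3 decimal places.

At equilibrium c(h−p*) = e, so c = e/(h−p*).
c = 0.202/(0.979 − 0.196) = 0.202/0.7830 = 0.2580.

0.258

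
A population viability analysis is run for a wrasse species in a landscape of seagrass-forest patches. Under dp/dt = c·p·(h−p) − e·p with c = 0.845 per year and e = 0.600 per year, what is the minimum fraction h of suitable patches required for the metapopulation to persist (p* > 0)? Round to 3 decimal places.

0.710

p* = h − e/c is positive only when h > e/c.
h_min = e/c = 0.600/0.845 = 0.7101.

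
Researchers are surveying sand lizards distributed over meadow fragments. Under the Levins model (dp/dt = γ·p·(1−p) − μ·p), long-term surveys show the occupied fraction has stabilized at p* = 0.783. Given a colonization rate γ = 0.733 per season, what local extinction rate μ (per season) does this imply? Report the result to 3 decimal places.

At equilibrium γ(1−p*) = μ.
μ = 0.733 × (1 − 0.783) = 0.733 × 0.2170 = 0.1591.

0.159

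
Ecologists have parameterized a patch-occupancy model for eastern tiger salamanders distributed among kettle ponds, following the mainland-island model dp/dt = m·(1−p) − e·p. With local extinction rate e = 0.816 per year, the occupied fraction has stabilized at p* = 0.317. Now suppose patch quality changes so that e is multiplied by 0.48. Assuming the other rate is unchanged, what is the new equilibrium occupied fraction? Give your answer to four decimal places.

0.4916

Balance m(1−p*) = e·p* gives m = e·p*/(1−p*) = 0.816×0.31700/0.68300 = 0.37873.
New p* = m/(m+e) = 0.37873/(0.37873+0.39168) = 0.49160.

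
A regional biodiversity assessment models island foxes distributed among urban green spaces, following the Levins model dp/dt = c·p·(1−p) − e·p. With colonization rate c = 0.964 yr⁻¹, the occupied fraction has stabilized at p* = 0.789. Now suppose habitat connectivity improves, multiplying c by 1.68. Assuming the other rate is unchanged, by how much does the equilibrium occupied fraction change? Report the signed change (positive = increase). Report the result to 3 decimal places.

0.085

Balance c(1−p*) = e gives e = 0.964×(1 − 0.78900) = 0.20340.
New p* = 1 − e/c = 1 − 0.20340/1.61952 = 0.87441.
Δp* = 0.87441 − 0.78900 = +0.08541.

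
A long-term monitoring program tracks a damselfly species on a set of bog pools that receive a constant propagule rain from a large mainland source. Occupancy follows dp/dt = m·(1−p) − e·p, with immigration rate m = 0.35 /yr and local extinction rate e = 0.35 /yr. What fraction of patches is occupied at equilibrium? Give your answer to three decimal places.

Setting dp/dt = 0: m − m·p* = e·p*, so m = (m+e)·p*.
p* = m/(m+e) = 0.35/(0.35+0.35) = 0.35/0.7000 = 0.5000.

0.500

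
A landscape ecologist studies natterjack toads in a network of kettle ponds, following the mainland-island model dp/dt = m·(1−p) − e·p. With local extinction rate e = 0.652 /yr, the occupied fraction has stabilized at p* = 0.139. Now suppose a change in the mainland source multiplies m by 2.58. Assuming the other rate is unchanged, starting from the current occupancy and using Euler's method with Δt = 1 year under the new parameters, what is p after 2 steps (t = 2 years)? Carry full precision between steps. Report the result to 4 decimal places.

0.2931

Balance m(1−p*) = e·p* gives m = e·p*/(1−p*) = 0.652×0.13900/0.86100 = 0.10526.
Starting from p₀ = 0.13900; update p ← p + (dp/dt)·Δt with the new parameters.
  1  |  dp/dt·Δt = +0.143192  |  p_1 = 0.282192
  2  |  dp/dt·Δt = +0.010944  |  p_2 = 0.293137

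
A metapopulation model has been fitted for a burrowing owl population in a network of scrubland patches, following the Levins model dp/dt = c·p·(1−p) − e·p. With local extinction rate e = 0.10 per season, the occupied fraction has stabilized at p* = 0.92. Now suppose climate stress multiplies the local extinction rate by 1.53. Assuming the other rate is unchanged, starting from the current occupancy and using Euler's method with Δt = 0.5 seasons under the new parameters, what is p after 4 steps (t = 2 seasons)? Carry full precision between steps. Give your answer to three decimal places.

0.879

Balance c(1−p*) = e gives c = e/(1 − 0.92000) = 0.10/0.08000 = 1.25000.
Starting from p₀ = 0.92000; update p ← p + (dp/dt)·Δt with the new parameters.
p: 0.92000 → 0.89562  (Δp = -0.02438)
p: 0.89562 → 0.88553  (Δp = -0.01009)
p: 0.88553 → 0.88114  (Δp = -0.00439)
p: 0.88114 → 0.87919  (Δp = -0.00195)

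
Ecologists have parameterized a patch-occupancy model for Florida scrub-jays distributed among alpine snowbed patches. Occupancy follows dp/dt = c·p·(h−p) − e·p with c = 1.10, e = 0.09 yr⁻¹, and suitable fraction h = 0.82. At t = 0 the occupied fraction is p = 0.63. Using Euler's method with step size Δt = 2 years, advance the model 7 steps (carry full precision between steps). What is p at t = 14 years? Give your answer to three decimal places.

Update rule: p ← p + [c·p·(h−p) − e·p]·Δt with Δt = 2.
  1  |  dp/dt·Δt = +0.149940  |  p_1 = 0.779940
  2  |  dp/dt·Δt = -0.071652  |  p_2 = 0.708288
  3  |  dp/dt·Δt = +0.046581  |  p_3 = 0.754869
  4  |  dp/dt·Δt = -0.027713  |  p_4 = 0.727156
  5  |  dp/dt·Δt = +0.017638  |  p_5 = 0.744794
  6  |  dp/dt·Δt = -0.010835  |  p_6 = 0.733959
  7  |  dp/dt·Δt = +0.006818  |  p_7 = 0.740777

0.741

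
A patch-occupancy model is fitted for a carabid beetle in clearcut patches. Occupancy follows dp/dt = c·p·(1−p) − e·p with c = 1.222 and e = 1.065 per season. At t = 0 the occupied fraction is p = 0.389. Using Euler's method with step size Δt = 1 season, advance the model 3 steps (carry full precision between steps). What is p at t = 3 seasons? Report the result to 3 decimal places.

0.196

Update rule: p ← p + [c·p·(1−p) − e·p]·Δt with Δt = 1.
step 1: Δp = -0.12384, p = 0.26516
step 2: Δp = -0.04429, p = 0.22087
step 3: Δp = -0.02494, p = 0.19593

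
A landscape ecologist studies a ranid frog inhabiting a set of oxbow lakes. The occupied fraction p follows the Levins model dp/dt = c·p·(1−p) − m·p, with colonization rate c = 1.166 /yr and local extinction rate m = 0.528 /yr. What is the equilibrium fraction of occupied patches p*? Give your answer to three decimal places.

0.547

Setting dp/dt = 0 and dividing through by p* gives c·(1−p*) = m.
So p* = 1 − m/c = 1 − 0.528/1.166 = 1 − 0.4528 = 0.5472.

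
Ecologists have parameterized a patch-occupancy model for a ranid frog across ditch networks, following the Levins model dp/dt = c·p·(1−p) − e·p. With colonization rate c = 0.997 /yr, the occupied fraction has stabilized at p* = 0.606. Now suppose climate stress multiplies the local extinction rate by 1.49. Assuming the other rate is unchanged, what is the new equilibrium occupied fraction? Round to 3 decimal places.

Balance c(1−p*) = e gives e = 0.997×(1 − 0.60600) = 0.39282.
New p* = 1 − e/c = 1 − 0.58530/0.99700 = 0.41294.

0.413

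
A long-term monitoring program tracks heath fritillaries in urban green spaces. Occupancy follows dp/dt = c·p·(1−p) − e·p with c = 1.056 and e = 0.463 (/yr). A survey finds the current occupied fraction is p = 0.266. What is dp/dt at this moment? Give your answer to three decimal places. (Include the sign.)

0.083

Colonization term: c·p·(1−p) = 1.056×0.266×0.7340 = 0.20618.
Extinction term: e·p = 0.12316.
dp/dt = 0.20618 − 0.12316 = 0.08302.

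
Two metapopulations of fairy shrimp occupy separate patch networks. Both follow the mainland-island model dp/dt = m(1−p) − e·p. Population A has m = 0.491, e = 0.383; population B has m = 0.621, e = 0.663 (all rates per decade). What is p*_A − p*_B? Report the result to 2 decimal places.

0.08

A: p*_A = m/(m+e) = 0.491/0.8740 = 0.5618.
B: p*_B = 0.621/1.2840 = 0.4836.
p*_A − p*_B = 0.5618 − 0.4836 = 0.0781.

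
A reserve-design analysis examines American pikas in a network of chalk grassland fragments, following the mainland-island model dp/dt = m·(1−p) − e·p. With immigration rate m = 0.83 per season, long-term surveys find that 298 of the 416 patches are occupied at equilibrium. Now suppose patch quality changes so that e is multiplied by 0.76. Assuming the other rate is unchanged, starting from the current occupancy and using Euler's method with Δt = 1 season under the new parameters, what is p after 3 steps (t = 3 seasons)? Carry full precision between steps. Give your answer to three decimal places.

0.769

Observed p* = 298/416 = 0.71635.
Balance m(1−p*) = e·p* gives e = m(1−p*)/p* = 0.83×0.28365/0.71635 = 0.32866.
Starting from p₀ = 0.71635; update p ← p + (dp/dt)·Δt with the new parameters.
t = 1: p = 0.71635 + (+0.05650) = 0.77285
t = 2: p = 0.77285 + (-0.00451) = 0.76834
t = 3: p = 0.76834 + (+0.00036) = 0.76870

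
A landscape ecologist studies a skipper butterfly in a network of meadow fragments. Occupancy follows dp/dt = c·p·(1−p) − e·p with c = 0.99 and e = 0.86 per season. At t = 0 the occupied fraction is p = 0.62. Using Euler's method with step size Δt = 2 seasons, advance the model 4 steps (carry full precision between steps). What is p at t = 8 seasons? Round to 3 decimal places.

Update rule: p ← p + [c·p·(1−p) − e·p]·Δt with Δt = 2.
p: 0.62000 → 0.02009  (Δp = -0.59991)
p: 0.02009 → 0.02451  (Δp = +0.00442)
p: 0.02451 → 0.02970  (Δp = +0.00518)
p: 0.02970 → 0.03567  (Δp = +0.00597)

0.036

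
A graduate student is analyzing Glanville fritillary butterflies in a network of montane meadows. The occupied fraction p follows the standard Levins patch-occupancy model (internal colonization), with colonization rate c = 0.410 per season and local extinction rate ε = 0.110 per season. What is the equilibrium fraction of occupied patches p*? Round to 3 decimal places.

0.732

Setting dp/dt = 0 and dividing through by p* gives c·(1−p*) = ε.
So p* = 1 − ε/c = 1 − 0.110/0.410 = 1 − 0.2683 = 0.7317.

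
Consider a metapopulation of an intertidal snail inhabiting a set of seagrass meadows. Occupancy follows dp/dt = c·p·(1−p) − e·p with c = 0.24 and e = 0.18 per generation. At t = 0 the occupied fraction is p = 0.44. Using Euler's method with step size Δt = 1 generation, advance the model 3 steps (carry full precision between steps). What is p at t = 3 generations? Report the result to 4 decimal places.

0.3880

Update rule: p ← p + [c·p·(1−p) − e·p]·Δt with Δt = 1.
step 1: Δp = -0.02006, p = 0.41994
step 2: Δp = -0.01713, p = 0.40281
step 3: Δp = -0.01477, p = 0.38804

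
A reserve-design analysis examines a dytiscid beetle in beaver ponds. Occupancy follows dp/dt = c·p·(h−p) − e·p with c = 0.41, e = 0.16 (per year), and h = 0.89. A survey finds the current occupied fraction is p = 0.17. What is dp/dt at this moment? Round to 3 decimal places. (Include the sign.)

Colonization term: c·p·(h−p) = 0.41×0.17×0.7200 = 0.05018.
Extinction term: e·p = 0.02720.
dp/dt = 0.05018 − 0.02720 = 0.02298.

0.023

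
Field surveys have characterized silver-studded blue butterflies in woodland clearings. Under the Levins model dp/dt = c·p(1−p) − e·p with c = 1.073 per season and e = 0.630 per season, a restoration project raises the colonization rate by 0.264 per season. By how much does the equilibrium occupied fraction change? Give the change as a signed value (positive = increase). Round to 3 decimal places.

Before: p* = 1 − 0.630/1.073 = 0.4129.
After the change, c = 1.337, e = 0.63, so p* = 1 − 0.63/1.337 = 0.5288.
Δp* = 0.5288 − 0.4129 = +0.1159.

0.116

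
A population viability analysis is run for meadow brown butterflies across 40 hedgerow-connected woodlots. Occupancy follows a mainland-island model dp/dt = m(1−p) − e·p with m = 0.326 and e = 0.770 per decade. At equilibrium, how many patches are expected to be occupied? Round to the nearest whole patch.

12

p* = m/(m+e) = 0.326/1.0960 = 0.2974.
Expected occupied patches = N × p* = 40 × 0.2974 = 11.90 ≈ 12.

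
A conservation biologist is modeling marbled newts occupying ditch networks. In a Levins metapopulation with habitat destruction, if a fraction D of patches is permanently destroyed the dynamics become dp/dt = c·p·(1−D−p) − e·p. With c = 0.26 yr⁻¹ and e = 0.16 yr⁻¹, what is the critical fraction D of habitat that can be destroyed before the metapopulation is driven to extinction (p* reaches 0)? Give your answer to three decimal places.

0.385

The nontrivial equilibrium is p* = (1−D) − e/c; extinction occurs when this hits zero.
So D_crit = 1 − e/c = 1 − 0.16/0.26 = 1 − 0.6154 = 0.3846.
This equals the undisturbed p*, a classic result of Lande's extension.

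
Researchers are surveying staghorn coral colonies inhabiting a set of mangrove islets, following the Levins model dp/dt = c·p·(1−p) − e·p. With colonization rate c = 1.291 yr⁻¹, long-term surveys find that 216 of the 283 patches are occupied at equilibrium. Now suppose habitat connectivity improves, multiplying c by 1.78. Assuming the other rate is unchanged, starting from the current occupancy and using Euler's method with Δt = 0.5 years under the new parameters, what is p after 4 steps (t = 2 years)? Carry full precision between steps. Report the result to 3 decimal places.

0.867

Observed p* = 216/283 = 0.76325.
Balance c(1−p*) = e gives e = 1.291×(1 − 0.76325) = 0.30564.
Starting from p₀ = 0.76325; update p ← p + (dp/dt)·Δt with the new parameters.
p: 0.76325 → 0.85423  (Δp = +0.09098)
p: 0.85423 → 0.86676  (Δp = +0.01253)
p: 0.86676 → 0.86699  (Δp = +0.00024)
p: 0.86699 → 0.86699  (Δp = +0.00000)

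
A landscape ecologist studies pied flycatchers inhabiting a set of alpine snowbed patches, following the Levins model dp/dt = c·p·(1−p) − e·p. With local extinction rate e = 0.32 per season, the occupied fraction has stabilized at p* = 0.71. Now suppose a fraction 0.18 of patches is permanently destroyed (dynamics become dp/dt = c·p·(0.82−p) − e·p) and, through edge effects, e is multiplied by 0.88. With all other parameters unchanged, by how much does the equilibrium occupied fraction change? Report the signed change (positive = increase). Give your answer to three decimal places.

-0.145

Balance c(1−p*) = e gives c = e/(1 − 0.71000) = 0.32/0.29000 = 1.10345.
New p* = 0.82 − e/c = 0.82 − 0.28160/1.10345 = 0.56480.
Δp* = 0.56480 − 0.71000 = -0.14520.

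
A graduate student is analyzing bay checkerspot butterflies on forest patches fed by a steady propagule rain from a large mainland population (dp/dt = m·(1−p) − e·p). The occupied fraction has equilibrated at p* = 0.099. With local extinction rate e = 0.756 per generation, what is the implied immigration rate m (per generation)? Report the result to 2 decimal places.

0.08

At equilibrium m(1−p*) = e·p*, so m = e·p*/(1−p*).
m = 0.756 × 0.099 / 0.9010 = 0.0748/0.9010 = 0.0831.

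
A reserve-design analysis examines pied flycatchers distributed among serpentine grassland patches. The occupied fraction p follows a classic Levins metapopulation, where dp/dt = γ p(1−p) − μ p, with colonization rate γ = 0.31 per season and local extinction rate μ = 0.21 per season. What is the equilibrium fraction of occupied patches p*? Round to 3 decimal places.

0.323

At equilibrium, colonization balances extinction: γ·p*·(1−p*) = μ·p*.
So p* = 1 − μ/γ = 1 − 0.21/0.31 = 1 − 0.6774 = 0.3226.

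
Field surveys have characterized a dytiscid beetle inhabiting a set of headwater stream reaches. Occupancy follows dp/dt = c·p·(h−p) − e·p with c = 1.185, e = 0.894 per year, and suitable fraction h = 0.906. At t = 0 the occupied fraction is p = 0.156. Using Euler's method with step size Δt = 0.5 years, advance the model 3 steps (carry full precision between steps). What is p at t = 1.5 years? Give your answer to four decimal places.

0.1549

Update rule: p ← p + [c·p·(h−p) − e·p]·Δt with Δt = 0.5.
p: 0.15600 → 0.15559  (Δp = -0.00041)
p: 0.15559 → 0.15522  (Δp = -0.00037)
p: 0.15522 → 0.15488  (Δp = -0.00034)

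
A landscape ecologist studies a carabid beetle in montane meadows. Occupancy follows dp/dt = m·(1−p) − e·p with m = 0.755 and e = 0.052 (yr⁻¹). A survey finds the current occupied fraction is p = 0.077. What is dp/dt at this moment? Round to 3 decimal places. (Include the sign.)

0.693

Colonization term: m·(1−p) = 0.755×0.9230 = 0.69687.
Extinction term: e·p = 0.00400.
dp/dt = 0.69687 − 0.00400 = 0.69286.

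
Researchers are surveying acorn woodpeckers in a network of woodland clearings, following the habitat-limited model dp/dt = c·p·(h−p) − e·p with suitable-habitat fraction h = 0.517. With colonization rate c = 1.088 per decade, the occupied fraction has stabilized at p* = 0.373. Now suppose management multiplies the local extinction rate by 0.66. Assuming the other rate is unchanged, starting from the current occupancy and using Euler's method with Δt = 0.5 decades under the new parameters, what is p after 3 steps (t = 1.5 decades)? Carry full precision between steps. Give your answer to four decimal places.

0.3976

Balance c(h−p*) = e gives e = 1.088×(0.517 − 0.37300) = 0.15667.
Starting from p₀ = 0.37300; update p ← p + (dp/dt)·Δt with the new parameters.
p: 0.37300 → 0.38293  (Δp = +0.00993)
p: 0.38293 → 0.39106  (Δp = +0.00813)
p: 0.39106 → 0.39764  (Δp = +0.00657)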